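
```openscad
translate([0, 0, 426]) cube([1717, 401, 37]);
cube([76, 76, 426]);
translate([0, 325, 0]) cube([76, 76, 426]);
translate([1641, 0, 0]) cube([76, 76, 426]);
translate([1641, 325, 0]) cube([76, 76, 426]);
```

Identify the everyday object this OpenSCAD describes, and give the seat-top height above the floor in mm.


A bench. The seat-top height is 463 mm.

A long slab on four corner posts — a bench. The slab sits at z = 426 with thickness 37, so the top is 426 + 37 = 463 mm.


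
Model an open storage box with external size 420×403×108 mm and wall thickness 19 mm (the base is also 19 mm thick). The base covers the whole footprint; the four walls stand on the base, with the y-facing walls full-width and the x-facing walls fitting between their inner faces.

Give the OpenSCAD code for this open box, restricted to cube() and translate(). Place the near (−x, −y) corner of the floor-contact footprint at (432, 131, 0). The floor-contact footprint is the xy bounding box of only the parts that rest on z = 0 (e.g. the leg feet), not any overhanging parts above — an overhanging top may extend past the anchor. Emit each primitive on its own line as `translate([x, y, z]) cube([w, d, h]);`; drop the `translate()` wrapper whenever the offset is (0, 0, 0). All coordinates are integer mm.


translate([432, 131, 0]) cube([420, 403, 19]);
translate([432, 131, 19]) cube([420, 19, 89]);
translate([432, 515, 19]) cube([420, 19, 89]);
translate([432, 150, 19]) cube([19, 365, 89]);
translate([833, 150, 19]) cube([19, 365, 89]);


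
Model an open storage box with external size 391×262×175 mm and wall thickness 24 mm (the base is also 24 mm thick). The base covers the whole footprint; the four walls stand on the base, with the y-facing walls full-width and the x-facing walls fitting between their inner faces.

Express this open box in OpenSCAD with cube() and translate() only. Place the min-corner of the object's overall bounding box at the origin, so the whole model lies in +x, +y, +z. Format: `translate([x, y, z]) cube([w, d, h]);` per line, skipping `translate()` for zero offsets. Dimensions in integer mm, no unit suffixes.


cube([391, 262, 24]);
translate([0, 0, 24]) cube([391, 24, 151]);
translate([0, 238, 24]) cube([391, 24, 151]);
translate([0, 24, 24]) cube([24, 214, 151]);
translate([367, 24, 24]) cube([24, 214, 151]);


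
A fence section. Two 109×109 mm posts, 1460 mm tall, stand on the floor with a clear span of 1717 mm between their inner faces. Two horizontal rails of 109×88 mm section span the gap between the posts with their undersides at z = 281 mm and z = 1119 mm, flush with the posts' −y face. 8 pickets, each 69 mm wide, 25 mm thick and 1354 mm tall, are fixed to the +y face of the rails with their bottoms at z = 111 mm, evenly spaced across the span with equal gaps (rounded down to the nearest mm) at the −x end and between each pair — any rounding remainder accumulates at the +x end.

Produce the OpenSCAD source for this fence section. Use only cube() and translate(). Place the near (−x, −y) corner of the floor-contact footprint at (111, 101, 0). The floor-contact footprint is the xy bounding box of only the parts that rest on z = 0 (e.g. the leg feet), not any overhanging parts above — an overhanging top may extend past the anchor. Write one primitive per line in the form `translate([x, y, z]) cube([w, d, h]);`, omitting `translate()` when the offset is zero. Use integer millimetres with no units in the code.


translate([111, 101, 0]) cube([109, 109, 1460]);
translate([1937, 101, 0]) cube([109, 109, 1460]);
translate([220, 101, 281]) cube([1717, 109, 88]);
translate([220, 101, 1119]) cube([1717, 109, 88]);
translate([349, 210, 111]) cube([69, 25, 1354]);
translate([547, 210, 111]) cube([69, 25, 1354]);
translate([745, 210, 111]) cube([69, 25, 1354]);
translate([943, 210, 111]) cube([69, 25, 1354]);
translate([1141, 210, 111]) cube([69, 25, 1354]);
translate([1339, 210, 111]) cube([69, 25, 1354]);
translate([1537, 210, 111]) cube([69, 25, 1354]);
translate([1735, 210, 111]) cube([69, 25, 1354]);


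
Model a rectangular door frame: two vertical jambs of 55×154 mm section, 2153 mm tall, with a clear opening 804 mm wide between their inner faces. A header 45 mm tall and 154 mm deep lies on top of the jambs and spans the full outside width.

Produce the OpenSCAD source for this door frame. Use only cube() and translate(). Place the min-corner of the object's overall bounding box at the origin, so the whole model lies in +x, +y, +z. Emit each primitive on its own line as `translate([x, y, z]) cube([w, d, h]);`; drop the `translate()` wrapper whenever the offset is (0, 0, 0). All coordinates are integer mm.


cube([55, 154, 2153]);
translate([859, 0, 0]) cube([55, 154, 2153]);
translate([0, 0, 2153]) cube([914, 154, 45]);


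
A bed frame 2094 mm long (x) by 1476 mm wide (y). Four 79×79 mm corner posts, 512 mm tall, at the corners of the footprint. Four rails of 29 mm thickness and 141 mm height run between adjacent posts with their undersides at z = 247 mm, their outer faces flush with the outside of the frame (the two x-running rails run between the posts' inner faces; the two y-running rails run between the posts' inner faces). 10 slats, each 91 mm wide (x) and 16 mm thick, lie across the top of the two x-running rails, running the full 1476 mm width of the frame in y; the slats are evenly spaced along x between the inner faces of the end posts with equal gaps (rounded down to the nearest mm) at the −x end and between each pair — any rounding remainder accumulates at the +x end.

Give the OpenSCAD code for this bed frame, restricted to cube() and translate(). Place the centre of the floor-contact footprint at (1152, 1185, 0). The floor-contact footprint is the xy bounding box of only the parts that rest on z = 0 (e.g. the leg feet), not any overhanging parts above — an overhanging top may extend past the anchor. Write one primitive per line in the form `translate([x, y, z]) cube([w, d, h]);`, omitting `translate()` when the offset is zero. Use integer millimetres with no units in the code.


translate([105, 447, 0]) cube([79, 79, 512]);
translate([105, 1844, 0]) cube([79, 79, 512]);
translate([2120, 447, 0]) cube([79, 79, 512]);
translate([2120, 1844, 0]) cube([79, 79, 512]);
translate([184, 447, 247]) cube([1936, 29, 141]);
translate([184, 1894, 247]) cube([1936, 29, 141]);
translate([105, 526, 247]) cube([29, 1318, 141]);
translate([2170, 526, 247]) cube([29, 1318, 141]);
translate([277, 447, 388]) cube([91, 1476, 16]);
translate([461, 447, 388]) cube([91, 1476, 16]);
translate([645, 447, 388]) cube([91, 1476, 16]);
translate([829, 447, 388]) cube([91, 1476, 16]);
translate([1013, 447, 388]) cube([91, 1476, 16]);
translate([1197, 447, 388]) cube([91, 1476, 16]);
translate([1381, 447, 388]) cube([91, 1476, 16]);
translate([1565, 447, 388]) cube([91, 1476, 16]);
translate([1749, 447, 388]) cube([91, 1476, 16]);
translate([1933, 447, 388]) cube([91, 1476, 16]);


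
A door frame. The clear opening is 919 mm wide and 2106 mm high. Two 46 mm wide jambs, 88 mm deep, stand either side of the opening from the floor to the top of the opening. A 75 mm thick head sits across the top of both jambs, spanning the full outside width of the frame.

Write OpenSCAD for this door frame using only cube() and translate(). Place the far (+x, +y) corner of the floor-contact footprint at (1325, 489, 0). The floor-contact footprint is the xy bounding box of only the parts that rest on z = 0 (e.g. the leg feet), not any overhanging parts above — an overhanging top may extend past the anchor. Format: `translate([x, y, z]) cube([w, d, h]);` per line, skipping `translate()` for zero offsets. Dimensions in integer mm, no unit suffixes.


translate([314, 401, 0]) cube([46, 88, 2106]);
translate([1279, 401, 0]) cube([46, 88, 2106]);
translate([314, 401, 2106]) cube([1011, 88, 75]);


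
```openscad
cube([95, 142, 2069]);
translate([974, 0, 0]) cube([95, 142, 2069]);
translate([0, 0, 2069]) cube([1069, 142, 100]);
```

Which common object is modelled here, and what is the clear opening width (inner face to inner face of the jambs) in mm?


A door frame. The clear opening width is 879 mm.

Two 2069 mm tall posts with a header on top — a door frame. The left jamb is 95 mm wide at x = 0; the right jamb starts at x = 974. The clear opening is 974 − 95 = 879 mm.


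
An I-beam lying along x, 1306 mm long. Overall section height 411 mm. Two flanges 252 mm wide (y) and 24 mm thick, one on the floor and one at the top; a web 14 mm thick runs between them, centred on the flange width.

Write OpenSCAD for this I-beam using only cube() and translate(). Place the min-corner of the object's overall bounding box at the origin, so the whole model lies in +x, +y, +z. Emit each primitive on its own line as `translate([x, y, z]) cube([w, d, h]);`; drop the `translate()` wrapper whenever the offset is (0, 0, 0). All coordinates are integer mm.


cube([1306, 252, 24]);
translate([0, 119, 24]) cube([1306, 14, 363]);
translate([0, 0, 387]) cube([1306, 252, 24]);


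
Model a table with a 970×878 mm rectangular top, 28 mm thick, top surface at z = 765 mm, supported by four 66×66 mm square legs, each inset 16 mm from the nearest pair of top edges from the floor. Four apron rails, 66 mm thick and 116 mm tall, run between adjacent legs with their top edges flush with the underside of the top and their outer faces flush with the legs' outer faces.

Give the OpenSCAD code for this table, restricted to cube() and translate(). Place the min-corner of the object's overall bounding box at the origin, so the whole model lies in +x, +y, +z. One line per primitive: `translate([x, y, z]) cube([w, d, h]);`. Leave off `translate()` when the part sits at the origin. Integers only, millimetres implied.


translate([0, 0, 737]) cube([970, 878, 28]);
translate([16, 16, 0]) cube([66, 66, 737]);
translate([888, 16, 0]) cube([66, 66, 737]);
translate([16, 796, 0]) cube([66, 66, 737]);
translate([888, 796, 0]) cube([66, 66, 737]);
translate([82, 16, 621]) cube([806, 66, 116]);
translate([82, 796, 621]) cube([806, 66, 116]);
translate([16, 82, 621]) cube([66, 714, 116]);
translate([888, 82, 621]) cube([66, 714, 116]);


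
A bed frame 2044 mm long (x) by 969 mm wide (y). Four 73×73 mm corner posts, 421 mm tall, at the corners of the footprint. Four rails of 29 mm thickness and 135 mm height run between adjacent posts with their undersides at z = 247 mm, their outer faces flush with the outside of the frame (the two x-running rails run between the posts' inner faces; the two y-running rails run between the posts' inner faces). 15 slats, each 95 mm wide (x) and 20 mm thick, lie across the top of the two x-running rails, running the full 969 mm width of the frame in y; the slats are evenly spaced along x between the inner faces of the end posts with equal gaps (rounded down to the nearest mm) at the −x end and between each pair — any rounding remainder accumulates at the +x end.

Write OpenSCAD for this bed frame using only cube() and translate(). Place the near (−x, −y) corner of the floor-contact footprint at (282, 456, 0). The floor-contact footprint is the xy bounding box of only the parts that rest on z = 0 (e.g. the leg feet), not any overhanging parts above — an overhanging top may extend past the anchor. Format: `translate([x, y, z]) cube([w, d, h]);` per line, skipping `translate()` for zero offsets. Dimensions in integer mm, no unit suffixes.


translate([282, 456, 0]) cube([73, 73, 421]);
translate([282, 1352, 0]) cube([73, 73, 421]);
translate([2253, 456, 0]) cube([73, 73, 421]);
translate([2253, 1352, 0]) cube([73, 73, 421]);
translate([355, 456, 247]) cube([1898, 29, 135]);
translate([355, 1396, 247]) cube([1898, 29, 135]);
translate([282, 529, 247]) cube([29, 823, 135]);
translate([2297, 529, 247]) cube([29, 823, 135]);
translate([384, 456, 382]) cube([95, 969, 20]);
translate([508, 456, 382]) cube([95, 969, 20]);
translate([632, 456, 382]) cube([95, 969, 20]);
translate([756, 456, 382]) cube([95, 969, 20]);
translate([880, 456, 382]) cube([95, 969, 20]);
translate([1004, 456, 382]) cube([95, 969, 20]);
translate([1128, 456, 382]) cube([95, 969, 20]);
translate([1252, 456, 382]) cube([95, 969, 20]);
translate([1376, 456, 382]) cube([95, 969, 20]);
translate([1500, 456, 382]) cube([95, 969, 20]);
translate([1624, 456, 382]) cube([95, 969, 20]);
translate([1748, 456, 382]) cube([95, 969, 20]);
translate([1872, 456, 382]) cube([95, 969, 20]);
translate([1996, 456, 382]) cube([95, 969, 20]);
translate([2120, 456, 382]) cube([95, 969, 20]);


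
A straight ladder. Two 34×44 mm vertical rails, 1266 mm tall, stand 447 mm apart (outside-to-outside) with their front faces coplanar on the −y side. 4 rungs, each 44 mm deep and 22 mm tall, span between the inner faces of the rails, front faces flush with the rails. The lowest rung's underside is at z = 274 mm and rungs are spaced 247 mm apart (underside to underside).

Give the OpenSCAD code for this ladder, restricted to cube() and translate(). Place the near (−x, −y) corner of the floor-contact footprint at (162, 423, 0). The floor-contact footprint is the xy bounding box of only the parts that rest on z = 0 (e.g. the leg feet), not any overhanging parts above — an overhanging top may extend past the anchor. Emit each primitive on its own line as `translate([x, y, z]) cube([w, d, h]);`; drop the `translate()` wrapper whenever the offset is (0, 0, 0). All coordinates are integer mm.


translate([162, 423, 0]) cube([34, 44, 1266]);
translate([575, 423, 0]) cube([34, 44, 1266]);
translate([196, 423, 274]) cube([379, 44, 22]);
translate([196, 423, 521]) cube([379, 44, 22]);
translate([196, 423, 768]) cube([379, 44, 22]);
translate([196, 423, 1015]) cube([379, 44, 22]);


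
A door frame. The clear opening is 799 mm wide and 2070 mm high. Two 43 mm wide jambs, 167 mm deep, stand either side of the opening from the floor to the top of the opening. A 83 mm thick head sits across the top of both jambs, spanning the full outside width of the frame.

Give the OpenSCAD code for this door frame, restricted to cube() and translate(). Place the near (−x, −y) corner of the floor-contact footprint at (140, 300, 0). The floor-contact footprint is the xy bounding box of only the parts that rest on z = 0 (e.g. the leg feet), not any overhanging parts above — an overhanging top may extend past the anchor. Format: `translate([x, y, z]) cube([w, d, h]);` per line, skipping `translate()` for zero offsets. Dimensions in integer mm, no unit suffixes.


translate([140, 300, 0]) cube([43, 167, 2070]);
translate([982, 300, 0]) cube([43, 167, 2070]);
translate([140, 300, 2070]) cube([885, 167, 83]);


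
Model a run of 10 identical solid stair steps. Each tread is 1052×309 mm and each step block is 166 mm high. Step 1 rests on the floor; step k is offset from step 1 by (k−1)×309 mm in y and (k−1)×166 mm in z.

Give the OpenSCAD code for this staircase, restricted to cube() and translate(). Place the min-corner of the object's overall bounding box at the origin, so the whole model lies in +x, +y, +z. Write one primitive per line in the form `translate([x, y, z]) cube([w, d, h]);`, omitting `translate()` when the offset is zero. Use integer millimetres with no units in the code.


cube([1052, 309, 166]);
translate([0, 309, 166]) cube([1052, 309, 166]);
translate([0, 618, 332]) cube([1052, 309, 166]);
translate([0, 927, 498]) cube([1052, 309, 166]);
translate([0, 1236, 664]) cube([1052, 309, 166]);
translate([0, 1545, 830]) cube([1052, 309, 166]);
translate([0, 1854, 996]) cube([1052, 309, 166]);
translate([0, 2163, 1162]) cube([1052, 309, 166]);
translate([0, 2472, 1328]) cube([1052, 309, 166]);
translate([0, 2781, 1494]) cube([1052, 309, 166]);


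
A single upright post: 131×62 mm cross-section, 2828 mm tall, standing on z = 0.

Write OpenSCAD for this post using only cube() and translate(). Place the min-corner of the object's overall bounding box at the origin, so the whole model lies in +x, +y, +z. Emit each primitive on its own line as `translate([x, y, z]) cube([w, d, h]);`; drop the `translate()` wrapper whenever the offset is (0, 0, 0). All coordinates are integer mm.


cube([131, 62, 2828]);


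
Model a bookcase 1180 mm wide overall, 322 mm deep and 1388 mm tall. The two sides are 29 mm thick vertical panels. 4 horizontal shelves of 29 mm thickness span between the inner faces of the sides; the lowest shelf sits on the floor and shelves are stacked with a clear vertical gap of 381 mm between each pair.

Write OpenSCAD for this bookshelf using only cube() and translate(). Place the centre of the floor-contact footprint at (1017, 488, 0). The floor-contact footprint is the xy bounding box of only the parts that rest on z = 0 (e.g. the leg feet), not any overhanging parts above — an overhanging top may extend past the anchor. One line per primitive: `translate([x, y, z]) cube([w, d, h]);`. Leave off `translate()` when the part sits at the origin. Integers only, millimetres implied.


translate([427, 327, 0]) cube([29, 322, 1388]);
translate([1578, 327, 0]) cube([29, 322, 1388]);
translate([456, 327, 0]) cube([1122, 322, 29]);
translate([456, 327, 410]) cube([1122, 322, 29]);
translate([456, 327, 820]) cube([1122, 322, 29]);
translate([456, 327, 1230]) cube([1122, 322, 29]);


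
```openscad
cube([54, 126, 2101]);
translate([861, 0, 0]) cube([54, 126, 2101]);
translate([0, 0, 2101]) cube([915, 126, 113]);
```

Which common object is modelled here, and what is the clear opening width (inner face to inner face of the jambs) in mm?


A door frame. The clear opening width is 807 mm.

Two 2101 mm tall posts with a header on top — a door frame. The left jamb is 54 mm wide at x = 0; the right jamb starts at x = 861. The clear opening is 861 − 54 = 807 mm.


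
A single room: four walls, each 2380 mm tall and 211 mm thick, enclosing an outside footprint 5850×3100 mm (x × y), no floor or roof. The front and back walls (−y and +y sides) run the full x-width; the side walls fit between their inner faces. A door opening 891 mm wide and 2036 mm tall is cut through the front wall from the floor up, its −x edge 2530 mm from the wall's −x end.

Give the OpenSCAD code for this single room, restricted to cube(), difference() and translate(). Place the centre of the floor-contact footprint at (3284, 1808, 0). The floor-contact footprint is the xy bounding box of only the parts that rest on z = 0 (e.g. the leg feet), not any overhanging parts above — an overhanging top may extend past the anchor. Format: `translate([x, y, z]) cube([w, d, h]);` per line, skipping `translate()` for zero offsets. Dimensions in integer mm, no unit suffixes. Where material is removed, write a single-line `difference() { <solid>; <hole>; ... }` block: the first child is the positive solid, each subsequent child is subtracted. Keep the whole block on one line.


difference() { translate([359, 258, 0]) cube([5850, 211, 2380]); translate([2889, 258, 0]) cube([891, 211, 2036]); }
translate([359, 3147, 0]) cube([5850, 211, 2380]);
translate([359, 469, 0]) cube([211, 2678, 2380]);
translate([5998, 469, 0]) cube([211, 2678, 2380]);


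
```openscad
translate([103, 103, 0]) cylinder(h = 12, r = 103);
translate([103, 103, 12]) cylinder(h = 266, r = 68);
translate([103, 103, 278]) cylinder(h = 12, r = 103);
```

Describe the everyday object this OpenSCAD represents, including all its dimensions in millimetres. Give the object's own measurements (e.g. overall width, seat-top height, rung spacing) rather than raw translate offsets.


A spool: two coaxial disc flanges of radius 103 mm and thickness 12 mm, joined by a core cylinder of radius 68 mm and height 266 mm. The lower flange rests on z = 0 and the three cylinders share a vertical axis.


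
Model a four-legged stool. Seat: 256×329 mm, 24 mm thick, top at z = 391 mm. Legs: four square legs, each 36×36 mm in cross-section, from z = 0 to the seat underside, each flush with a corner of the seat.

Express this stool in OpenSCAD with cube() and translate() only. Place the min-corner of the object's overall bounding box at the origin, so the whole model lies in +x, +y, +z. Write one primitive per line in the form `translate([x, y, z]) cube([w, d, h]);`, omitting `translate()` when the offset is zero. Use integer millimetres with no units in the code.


// leg_h = 391 - 24 = 367
translate([0, 0, 367]) cube([256, 329, 24]);
cube([36, 36, 367]);
translate([220, 0, 0]) cube([36, 36, 367]);
translate([0, 293, 0]) cube([36, 36, 367]);
translate([220, 293, 0]) cube([36, 36, 367]);


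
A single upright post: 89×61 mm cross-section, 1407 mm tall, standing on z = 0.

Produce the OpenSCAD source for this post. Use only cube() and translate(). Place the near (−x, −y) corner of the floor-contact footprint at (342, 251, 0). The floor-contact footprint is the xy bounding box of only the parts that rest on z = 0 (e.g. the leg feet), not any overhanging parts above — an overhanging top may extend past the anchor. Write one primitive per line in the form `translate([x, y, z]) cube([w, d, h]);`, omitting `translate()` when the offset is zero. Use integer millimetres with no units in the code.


translate([342, 251, 0]) cube([89, 61, 1407]);


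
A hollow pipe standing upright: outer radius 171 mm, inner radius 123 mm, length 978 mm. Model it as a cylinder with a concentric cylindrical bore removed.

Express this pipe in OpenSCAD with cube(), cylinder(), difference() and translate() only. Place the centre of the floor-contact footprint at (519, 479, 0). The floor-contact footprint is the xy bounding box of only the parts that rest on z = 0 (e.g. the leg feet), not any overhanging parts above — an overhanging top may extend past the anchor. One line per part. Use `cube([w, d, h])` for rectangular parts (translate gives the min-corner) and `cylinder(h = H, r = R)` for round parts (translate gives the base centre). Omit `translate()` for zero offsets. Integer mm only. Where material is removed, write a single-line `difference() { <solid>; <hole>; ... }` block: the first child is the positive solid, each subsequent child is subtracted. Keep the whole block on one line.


difference() { translate([519, 479, 0]) cylinder(h = 978, r = 171); translate([519, 479, 0]) cylinder(h = 978, r = 123); }


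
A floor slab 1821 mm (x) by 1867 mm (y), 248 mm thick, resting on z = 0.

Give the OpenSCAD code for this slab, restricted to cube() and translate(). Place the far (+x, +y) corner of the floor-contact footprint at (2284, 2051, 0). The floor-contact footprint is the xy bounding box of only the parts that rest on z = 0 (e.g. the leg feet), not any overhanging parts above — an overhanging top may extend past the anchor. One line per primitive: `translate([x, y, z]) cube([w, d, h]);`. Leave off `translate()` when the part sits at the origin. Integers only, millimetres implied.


translate([463, 184, 0]) cube([1821, 1867, 248]);


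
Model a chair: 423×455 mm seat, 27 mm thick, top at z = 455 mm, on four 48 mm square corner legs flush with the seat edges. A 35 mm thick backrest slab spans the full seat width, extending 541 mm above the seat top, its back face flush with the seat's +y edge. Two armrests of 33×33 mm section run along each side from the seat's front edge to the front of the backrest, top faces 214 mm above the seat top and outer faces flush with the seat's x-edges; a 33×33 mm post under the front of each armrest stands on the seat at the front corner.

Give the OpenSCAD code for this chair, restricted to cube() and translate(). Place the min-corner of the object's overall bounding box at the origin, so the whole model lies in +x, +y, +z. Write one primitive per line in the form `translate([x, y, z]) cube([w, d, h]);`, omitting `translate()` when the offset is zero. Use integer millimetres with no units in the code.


translate([0, 0, 428]) cube([423, 455, 27]);
cube([48, 48, 428]);
translate([375, 0, 0]) cube([48, 48, 428]);
translate([0, 407, 0]) cube([48, 48, 428]);
translate([375, 407, 0]) cube([48, 48, 428]);
translate([0, 420, 455]) cube([423, 35, 541]);
translate([0, 0, 636]) cube([33, 420, 33]);
translate([390, 0, 636]) cube([33, 420, 33]);
translate([0, 0, 455]) cube([33, 33, 181]);
translate([390, 0, 455]) cube([33, 33, 181]);


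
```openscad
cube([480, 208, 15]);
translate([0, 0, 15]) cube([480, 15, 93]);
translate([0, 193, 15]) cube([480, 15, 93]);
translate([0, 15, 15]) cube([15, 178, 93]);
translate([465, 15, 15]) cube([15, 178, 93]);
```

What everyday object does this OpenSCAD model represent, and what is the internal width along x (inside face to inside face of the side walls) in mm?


An open box. The internal width is 450 mm.

A 480×208 base slab with four walls standing on it — an open box. The base is 480 mm wide and the walls are 15 mm thick, so the internal width is 480 − 2 × 15 = 450 mm.


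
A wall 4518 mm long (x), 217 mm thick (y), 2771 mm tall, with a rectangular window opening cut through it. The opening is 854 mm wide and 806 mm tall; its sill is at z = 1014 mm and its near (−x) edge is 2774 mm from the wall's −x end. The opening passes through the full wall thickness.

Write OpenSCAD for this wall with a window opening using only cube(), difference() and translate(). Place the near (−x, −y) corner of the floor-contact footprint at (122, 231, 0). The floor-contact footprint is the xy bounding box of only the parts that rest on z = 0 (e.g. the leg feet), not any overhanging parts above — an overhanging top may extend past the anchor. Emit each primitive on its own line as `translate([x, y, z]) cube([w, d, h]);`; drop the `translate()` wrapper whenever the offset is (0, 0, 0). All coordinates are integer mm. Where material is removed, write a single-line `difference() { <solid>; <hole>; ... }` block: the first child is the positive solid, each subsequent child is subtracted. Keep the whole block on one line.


difference() { translate([122, 231, 0]) cube([4518, 217, 2771]); translate([2896, 231, 1014]) cube([854, 217, 806]); }


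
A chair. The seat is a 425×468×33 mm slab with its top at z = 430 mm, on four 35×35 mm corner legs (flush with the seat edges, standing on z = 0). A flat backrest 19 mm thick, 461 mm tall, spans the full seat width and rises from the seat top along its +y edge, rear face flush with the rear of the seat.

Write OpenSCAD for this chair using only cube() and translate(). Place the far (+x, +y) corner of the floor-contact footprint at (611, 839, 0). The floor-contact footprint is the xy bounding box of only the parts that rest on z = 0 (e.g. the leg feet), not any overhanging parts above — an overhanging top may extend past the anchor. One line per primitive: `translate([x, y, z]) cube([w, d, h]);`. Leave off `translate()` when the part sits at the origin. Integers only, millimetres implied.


translate([186, 371, 397]) cube([425, 468, 33]);
translate([186, 371, 0]) cube([35, 35, 397]);
translate([576, 371, 0]) cube([35, 35, 397]);
translate([186, 804, 0]) cube([35, 35, 397]);
translate([576, 804, 0]) cube([35, 35, 397]);
translate([186, 820, 430]) cube([425, 19, 461]);


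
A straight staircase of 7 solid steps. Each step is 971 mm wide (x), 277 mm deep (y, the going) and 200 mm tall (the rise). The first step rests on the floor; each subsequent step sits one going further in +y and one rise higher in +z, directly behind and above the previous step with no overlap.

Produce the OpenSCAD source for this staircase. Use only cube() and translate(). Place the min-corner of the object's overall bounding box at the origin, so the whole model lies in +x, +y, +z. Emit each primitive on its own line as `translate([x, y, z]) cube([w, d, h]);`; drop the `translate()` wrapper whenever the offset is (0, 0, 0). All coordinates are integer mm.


cube([971, 277, 200]);
translate([0, 277, 200]) cube([971, 277, 200]);
translate([0, 554, 400]) cube([971, 277, 200]);
translate([0, 831, 600]) cube([971, 277, 200]);
translate([0, 1108, 800]) cube([971, 277, 200]);
translate([0, 1385, 1000]) cube([971, 277, 200]);
translate([0, 1662, 1200]) cube([971, 277, 200]);


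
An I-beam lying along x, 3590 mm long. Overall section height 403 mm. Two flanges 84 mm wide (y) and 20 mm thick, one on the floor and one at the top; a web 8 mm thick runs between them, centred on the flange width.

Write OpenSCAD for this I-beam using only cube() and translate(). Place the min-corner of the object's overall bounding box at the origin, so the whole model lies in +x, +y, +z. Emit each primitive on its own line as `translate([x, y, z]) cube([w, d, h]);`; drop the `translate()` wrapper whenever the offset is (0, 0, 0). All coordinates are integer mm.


cube([3590, 84, 20]);
translate([0, 38, 20]) cube([3590, 8, 363]);
translate([0, 0, 383]) cube([3590, 84, 20]);


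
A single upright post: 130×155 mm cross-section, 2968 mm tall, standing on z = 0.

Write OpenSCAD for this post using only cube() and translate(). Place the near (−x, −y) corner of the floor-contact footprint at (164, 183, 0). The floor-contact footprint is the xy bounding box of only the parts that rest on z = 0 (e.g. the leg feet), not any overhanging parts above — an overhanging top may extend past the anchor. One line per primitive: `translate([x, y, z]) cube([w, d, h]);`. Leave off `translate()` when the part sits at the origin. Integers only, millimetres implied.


translate([164, 183, 0]) cube([130, 155, 2968]);


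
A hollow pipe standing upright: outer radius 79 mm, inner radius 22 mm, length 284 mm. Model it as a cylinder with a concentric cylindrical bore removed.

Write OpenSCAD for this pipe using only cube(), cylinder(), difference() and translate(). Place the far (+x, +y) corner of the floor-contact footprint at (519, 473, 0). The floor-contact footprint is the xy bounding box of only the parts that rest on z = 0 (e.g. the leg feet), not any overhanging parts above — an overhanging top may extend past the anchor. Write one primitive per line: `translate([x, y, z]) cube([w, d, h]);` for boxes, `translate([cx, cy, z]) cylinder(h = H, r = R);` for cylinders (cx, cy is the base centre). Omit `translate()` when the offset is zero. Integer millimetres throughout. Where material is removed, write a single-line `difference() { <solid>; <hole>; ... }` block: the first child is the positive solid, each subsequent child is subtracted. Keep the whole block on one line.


difference() { translate([440, 394, 0]) cylinder(h = 284, r = 79); translate([440, 394, 0]) cylinder(h = 284, r = 22); }


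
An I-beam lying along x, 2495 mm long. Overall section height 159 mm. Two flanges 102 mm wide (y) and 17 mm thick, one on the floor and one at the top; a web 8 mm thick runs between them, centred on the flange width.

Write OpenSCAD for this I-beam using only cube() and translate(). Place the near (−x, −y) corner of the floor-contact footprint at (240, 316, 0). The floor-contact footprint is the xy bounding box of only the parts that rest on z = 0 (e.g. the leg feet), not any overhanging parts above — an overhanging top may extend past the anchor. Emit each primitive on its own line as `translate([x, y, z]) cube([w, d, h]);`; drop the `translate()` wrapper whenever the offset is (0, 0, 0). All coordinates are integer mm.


translate([240, 316, 0]) cube([2495, 102, 17]);
translate([240, 363, 17]) cube([2495, 8, 125]);
translate([240, 316, 142]) cube([2495, 102, 17]);


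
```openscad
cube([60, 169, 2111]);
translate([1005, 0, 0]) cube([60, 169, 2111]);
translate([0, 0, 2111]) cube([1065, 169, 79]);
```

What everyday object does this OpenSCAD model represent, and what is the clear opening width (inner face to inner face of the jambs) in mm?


A door frame. The clear opening width is 945 mm.

Two 2111 mm tall posts with a header on top — a door frame. The left jamb is 60 mm wide at x = 0; the right jamb starts at x = 1005. The clear opening is 1005 − 60 = 945 mm.


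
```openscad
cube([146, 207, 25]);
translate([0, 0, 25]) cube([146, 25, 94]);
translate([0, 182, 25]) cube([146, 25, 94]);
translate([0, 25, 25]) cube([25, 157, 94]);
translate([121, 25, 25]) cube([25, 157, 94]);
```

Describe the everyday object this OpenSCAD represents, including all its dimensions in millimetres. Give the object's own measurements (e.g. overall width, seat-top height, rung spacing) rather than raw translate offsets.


An open-topped rectangular box: outside dimensions 146×207×119 mm, with a uniform wall and base thickness of 25 mm. The base is a full 146×207 slab on the floor; four walls sit on top of the base. The front and back walls (the −y and +y sides) span the full width; the two side walls fit between them.


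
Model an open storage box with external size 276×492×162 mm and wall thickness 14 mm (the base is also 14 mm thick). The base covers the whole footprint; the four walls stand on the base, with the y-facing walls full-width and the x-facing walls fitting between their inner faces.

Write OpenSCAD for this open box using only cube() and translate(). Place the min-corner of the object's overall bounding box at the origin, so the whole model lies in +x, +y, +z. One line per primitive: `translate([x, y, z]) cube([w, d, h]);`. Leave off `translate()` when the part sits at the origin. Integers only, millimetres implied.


cube([276, 492, 14]);
translate([0, 0, 14]) cube([276, 14, 148]);
translate([0, 478, 14]) cube([276, 14, 148]);
translate([0, 14, 14]) cube([14, 464, 148]);
translate([262, 14, 14]) cube([14, 464, 148]);


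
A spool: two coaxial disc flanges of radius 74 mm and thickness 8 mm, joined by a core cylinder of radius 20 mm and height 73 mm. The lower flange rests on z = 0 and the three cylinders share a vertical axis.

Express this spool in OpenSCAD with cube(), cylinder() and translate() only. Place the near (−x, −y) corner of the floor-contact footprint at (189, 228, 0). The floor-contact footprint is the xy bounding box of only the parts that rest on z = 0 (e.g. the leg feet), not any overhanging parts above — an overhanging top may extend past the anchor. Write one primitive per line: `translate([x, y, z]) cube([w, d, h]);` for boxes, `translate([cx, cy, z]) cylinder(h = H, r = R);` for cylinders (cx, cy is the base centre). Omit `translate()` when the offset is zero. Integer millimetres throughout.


translate([263, 302, 0]) cylinder(h = 8, r = 74);
translate([263, 302, 8]) cylinder(h = 73, r = 20);
translate([263, 302, 81]) cylinder(h = 8, r = 74);


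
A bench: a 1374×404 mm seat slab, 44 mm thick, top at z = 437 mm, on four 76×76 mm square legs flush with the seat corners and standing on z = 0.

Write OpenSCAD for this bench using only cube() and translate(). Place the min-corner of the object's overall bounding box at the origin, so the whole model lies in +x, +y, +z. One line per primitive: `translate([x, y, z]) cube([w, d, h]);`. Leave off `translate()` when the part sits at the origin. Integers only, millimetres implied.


// leg_h = 437 − 44 = 393
translate([0, 0, 393]) cube([1374, 404, 44]);
cube([76, 76, 393]);
translate([0, 328, 0]) cube([76, 76, 393]);
translate([1298, 0, 0]) cube([76, 76, 393]);
translate([1298, 328, 0]) cube([76, 76, 393]);


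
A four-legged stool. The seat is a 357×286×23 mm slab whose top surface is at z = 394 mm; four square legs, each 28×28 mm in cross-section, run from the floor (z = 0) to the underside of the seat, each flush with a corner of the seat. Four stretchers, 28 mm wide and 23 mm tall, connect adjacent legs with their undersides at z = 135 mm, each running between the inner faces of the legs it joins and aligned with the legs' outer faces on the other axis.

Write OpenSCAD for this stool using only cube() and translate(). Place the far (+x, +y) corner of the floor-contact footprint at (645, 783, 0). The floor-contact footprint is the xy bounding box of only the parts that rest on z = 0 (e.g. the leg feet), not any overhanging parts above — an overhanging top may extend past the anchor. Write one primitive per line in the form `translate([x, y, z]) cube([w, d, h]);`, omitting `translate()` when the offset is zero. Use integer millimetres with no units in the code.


// leg_h = 394 - 23 = 371
// stretcher span = 357 - 2*28 = 301
translate([288, 497, 371]) cube([357, 286, 23]);
translate([288, 497, 0]) cube([28, 28, 371]);
translate([617, 497, 0]) cube([28, 28, 371]);
translate([288, 755, 0]) cube([28, 28, 371]);
translate([617, 755, 0]) cube([28, 28, 371]);
translate([316, 497, 135]) cube([301, 28, 23]);
translate([316, 755, 135]) cube([301, 28, 23]);
translate([288, 525, 135]) cube([28, 230, 23]);
translate([617, 525, 135]) cube([28, 230, 23]);


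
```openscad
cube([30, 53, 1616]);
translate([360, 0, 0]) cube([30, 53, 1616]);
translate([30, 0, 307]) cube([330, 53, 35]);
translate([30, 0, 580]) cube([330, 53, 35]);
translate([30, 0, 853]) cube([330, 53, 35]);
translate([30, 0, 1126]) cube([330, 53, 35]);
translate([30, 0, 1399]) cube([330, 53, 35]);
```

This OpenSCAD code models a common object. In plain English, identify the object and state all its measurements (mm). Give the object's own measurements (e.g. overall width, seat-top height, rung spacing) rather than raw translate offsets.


A straight ladder. Two 30×53 mm vertical rails, 1616 mm tall, stand 390 mm apart (outside-to-outside) with their front faces coplanar on the −y side. 5 rungs, each 53 mm deep and 35 mm tall, span between the inner faces of the rails, front faces flush with the rails. The lowest rung's underside is at z = 307 mm and rungs are spaced 273 mm apart (underside to underside).


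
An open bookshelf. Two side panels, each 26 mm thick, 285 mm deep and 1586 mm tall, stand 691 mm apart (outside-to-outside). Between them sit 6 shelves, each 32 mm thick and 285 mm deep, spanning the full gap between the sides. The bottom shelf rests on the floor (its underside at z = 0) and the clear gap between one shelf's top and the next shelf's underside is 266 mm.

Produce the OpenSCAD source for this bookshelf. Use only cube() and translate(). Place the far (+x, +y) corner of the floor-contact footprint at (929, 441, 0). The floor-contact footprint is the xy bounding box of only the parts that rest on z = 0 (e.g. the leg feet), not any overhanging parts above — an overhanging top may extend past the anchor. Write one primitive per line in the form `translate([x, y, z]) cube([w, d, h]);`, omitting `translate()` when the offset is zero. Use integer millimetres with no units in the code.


translate([238, 156, 0]) cube([26, 285, 1586]);
translate([903, 156, 0]) cube([26, 285, 1586]);
translate([264, 156, 0]) cube([639, 285, 32]);
translate([264, 156, 298]) cube([639, 285, 32]);
translate([264, 156, 596]) cube([639, 285, 32]);
translate([264, 156, 894]) cube([639, 285, 32]);
translate([264, 156, 1192]) cube([639, 285, 32]);
translate([264, 156, 1490]) cube([639, 285, 32]);


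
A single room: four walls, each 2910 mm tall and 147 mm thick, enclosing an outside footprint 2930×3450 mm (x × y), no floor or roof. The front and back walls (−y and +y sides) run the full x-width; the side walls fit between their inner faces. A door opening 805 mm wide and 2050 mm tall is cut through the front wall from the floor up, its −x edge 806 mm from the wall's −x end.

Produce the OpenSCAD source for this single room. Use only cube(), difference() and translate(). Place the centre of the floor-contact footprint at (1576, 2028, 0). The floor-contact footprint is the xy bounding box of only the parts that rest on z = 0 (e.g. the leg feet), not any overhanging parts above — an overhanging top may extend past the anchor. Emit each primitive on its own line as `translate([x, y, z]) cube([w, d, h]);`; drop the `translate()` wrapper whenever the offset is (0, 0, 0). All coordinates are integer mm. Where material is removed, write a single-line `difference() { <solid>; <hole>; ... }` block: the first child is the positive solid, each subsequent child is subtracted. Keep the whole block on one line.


difference() { translate([111, 303, 0]) cube([2930, 147, 2910]); translate([917, 303, 0]) cube([805, 147, 2050]); }
translate([111, 3606, 0]) cube([2930, 147, 2910]);
translate([111, 450, 0]) cube([147, 3156, 2910]);
translate([2894, 450, 0]) cube([147, 3156, 2910]);
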